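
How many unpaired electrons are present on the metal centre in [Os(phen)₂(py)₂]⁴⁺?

2 unpaired electrons

Summing ligand charges against the +4 overall charge gives an oxidation state of +4 for osmium.
Os sits in group 8, so the d-electron count is 8 − 4 = 4.
Counting donor atoms: 2×1,10-phenanthroline (bidentate) → 4 donors; 2×pyridine (monodentate) → 2 donors. Coordination number = 6.
The spin state decides the count: a 5d ion has a large Δₒ and is invariably low-spin.
An octahedral low-spin d⁴ ion is t₂g⁴e_g⁰, giving 2 unpaired electrons.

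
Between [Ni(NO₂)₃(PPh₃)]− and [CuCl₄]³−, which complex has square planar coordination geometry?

[Ni(NO₂)₃(PPh₃)]−

For [Ni(NO₂)₃(PPh₃)]−: Ligand charges: each nitro (N-bound nitrite) is −1; triphenylphosphine is neutral. With an overall charge of −1 the nickel centre must be in the +2 oxidation state. Ni sits in group 10, so the d-electron count is 10 − 2 = 8. Nitro (N-bound nitrite) and triphenylphosphine are strong-field ligands (high in the spectrochemical series). A 3d d⁸ ion with strong-field ligands gains enough CFSE to favour square planar over tetrahedral. → square planar.
For [CuCl₄]³−: Ligand charges: each chloride is −1. With an overall charge of −3 the copper centre must be in the +1 oxidation state. Cu sits in group 11, so the d-electron count is 11 − 1 = 10. A d¹⁰ ion has no crystal-field stabilisation preference between square planar and tetrahedral, so four ligands adopt the sterically favoured tetrahedral geometry. → tetrahedral.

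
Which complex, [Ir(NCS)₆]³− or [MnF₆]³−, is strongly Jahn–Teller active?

[MnF₆]³−

[Ir(NCS)₆]³−: Each isothiocyanate is −1; balancing the −3 overall charge requires Ir(III). Ir sits in group 9, so the d-electron count is 9 − 3 = 6. A 5d ion has a large Δₒ and is invariably low-spin. The d⁶ configuration leaves the e_g set evenly filled (or empty) — no strong Jahn–Teller driving force.
[MnF₆]³−: Summing ligand charges against the −3 overall charge gives an oxidation state of +3 for manganese. Manganese is a group-7 element; Mn(III) is therefore d⁴. Fluoride is a weak-field ligand for a first-row metal, so the complex is high-spin. The t₂g³e_g¹ (high-spin) configuration has an unevenly filled e_g set; the Jahn–Teller theorem predicts a tetragonal distortion (typically axial elongation) to lift the degeneracy.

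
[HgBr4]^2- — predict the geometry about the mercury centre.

tetrahedral

Each bromide is −1; balancing the −2 overall charge requires Hg(II).
Group 12 minus oxidation state 2 gives a d¹⁰ configuration.
With 4 monodentate ligands the coordination number is 4.
A d¹⁰ ion has no crystal-field stabilisation preference between square planar and tetrahedral, so four ligands adopt the sterically favoured tetrahedral geometry.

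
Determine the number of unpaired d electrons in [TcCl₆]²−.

Summing ligand charges against the −2 overall charge gives an oxidation state of +4 for technetium.
Technetium is a group-7 element; Tc(IV) is therefore d³.
In an octahedral field the d³ configuration is t₂g³e_g⁰ (only one arrangement possible), giving 3 unpaired electrons.

3 unpaired electrons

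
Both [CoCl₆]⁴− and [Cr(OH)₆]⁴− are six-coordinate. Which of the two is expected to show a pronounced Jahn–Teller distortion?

[Cr(OH)₆]⁴−

[CoCl₆]⁴−: Summing ligand charges against the −4 overall charge gives an oxidation state of +2 for cobalt. Group 9 minus oxidation state 2 gives a d⁷ configuration. Chloride is a weak-field ligand for a first-row metal, so the complex is high-spin. The d⁷ configuration leaves the e_g set evenly filled (or empty) — no strong Jahn–Teller driving force.
[Cr(OH)₆]⁴−: Summing ligand charges against the −4 overall charge gives an oxidation state of +2 for chromium. Chromium is a group-6 element; Cr(II) is therefore d⁴. Hydroxide is a weak-field ligand for a first-row metal, so the complex is high-spin. The t₂g³e_g¹ (high-spin) configuration has an unevenly filled e_g set; the Jahn–Teller theorem predicts a tetragonal distortion (typically axial elongation) to lift the degeneracy.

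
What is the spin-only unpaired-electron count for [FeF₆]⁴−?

4

Summing ligand charges against the −4 overall charge gives an oxidation state of +2 for iron.
Fe sits in group 8, so the d-electron count is 8 − 2 = 6.
The spin state decides the count: Fluoride is a weak-field ligand for a first-row metal, so the complex is high-spin.
An octahedral high-spin d⁶ ion is t₂g⁴e_g², giving 4 unpaired electrons.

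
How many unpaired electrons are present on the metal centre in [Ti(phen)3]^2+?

Summing ligand charges against the +2 overall charge gives an oxidation state of +2 for titanium.
Group 4 minus oxidation state 2 gives a d² configuration.
Counting donor atoms: 3×1,10-phenanthroline (bidentate) → 6 donors. Coordination number = 6.
In an octahedral field the d² configuration is t₂g²e_g⁰ (only one arrangement possible), giving 2 unpaired electrons.

2 unpaired electrons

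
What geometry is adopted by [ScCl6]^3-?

Summing ligand charges against the −3 overall charge gives an oxidation state of +3 for scandium.
Sc sits in group 3, so the d-electron count is 3 − 3 = 0.
With 6 monodentate ligands the coordination number is 6.
Six donors around a single metal centre give an octahedral coordination sphere.

octahedral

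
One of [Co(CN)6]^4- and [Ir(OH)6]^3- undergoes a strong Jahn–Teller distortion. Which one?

[Co(CN)6]^4-

[Co(CN)6]^4-: Each cyanide is −1; balancing the −4 overall charge requires Co(II). Cobalt is a group-9 element; Co(II) is therefore d⁷. Cyanide is a strong-field ligand (high in the spectrochemical series) for a first-row metal, so the complex is low-spin. The t₂g⁶e_g¹ (low-spin) configuration has an unevenly filled e_g set; the Jahn–Teller theorem predicts a tetragonal distortion (typically axial elongation) to lift the degeneracy.
[Ir(OH)6]^3-: Each hydroxide is −1; balancing the −3 overall charge requires Ir(III). Ir sits in group 9, so the d-electron count is 9 − 3 = 6. A 5d ion has a large Δₒ and is invariably low-spin. The d⁶ configuration leaves the e_g set evenly filled (or empty) — no strong Jahn–Teller driving force.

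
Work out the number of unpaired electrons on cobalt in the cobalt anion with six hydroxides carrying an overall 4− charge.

3

Summing ligand charges against the −4 overall charge gives an oxidation state of +2 for cobalt.
Group 9 minus oxidation state 2 gives a d⁷ configuration.
The spin state decides the count: Hydroxide is a weak-field ligand for a first-row metal, so the complex is high-spin.
An octahedral high-spin d⁷ ion is t₂g⁵e_g², giving 3 unpaired electrons.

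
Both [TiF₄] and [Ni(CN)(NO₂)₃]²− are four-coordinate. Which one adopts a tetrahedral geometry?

[TiF₄]

For [TiF₄]: Ligand charges: each fluoride is −1. With an overall charge of 0 the titanium centre must be in the +4 oxidation state. Titanium is a group-4 element; Ti(IV) is therefore d⁰. A d⁰ ion has no crystal-field stabilisation preference between square planar and tetrahedral, so four ligands adopt the sterically favoured tetrahedral geometry. → tetrahedral.
For [Ni(CN)(NO₂)₃]²−: Ligand charges: each cyanide is −1; each nitro (N-bound nitrite) is −1. With an overall charge of −2 the nickel centre must be in the +2 oxidation state. Nickel is a group-10 element; Ni(II) is therefore d⁸. Cyanide and nitro (N-bound nitrite) are strong-field ligands (high in the spectrochemical series). A 3d d⁸ ion with strong-field ligands gains enough CFSE to favour square planar over tetrahedral. → square planar.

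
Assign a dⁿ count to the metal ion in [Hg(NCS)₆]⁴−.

Ligand charges: each isothiocyanate is −1. With an overall charge of −4 the mercury centre must be in the +2 oxidation state.
Mercury is a group-12 element; Hg(II) is therefore d¹⁰.

d10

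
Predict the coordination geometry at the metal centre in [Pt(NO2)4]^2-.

square planar

Summing ligand charges against the −2 overall charge gives an oxidation state of +2 for platinum.
Pt sits in group 10, so the d-electron count is 10 − 2 = 8.
With 4 monodentate ligands the coordination number is 4.
A 5d d⁸ ion has a large crystal-field splitting; square planar leaves the high-energy d_{x²−y²} orbital empty and maximises CFSE.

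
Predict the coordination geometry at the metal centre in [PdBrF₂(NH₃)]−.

Summing ligand charges against the −1 overall charge gives an oxidation state of +2 for palladium.
Pd sits in group 10, so the d-electron count is 10 − 2 = 8.
With 4 monodentate ligands the coordination number is 4.
A 4d d⁸ ion has a large crystal-field splitting; square planar leaves the high-energy d_{x²−y²} orbital empty and maximises CFSE.

square planar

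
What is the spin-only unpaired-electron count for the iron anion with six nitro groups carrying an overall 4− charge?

0

Summing ligand charges against the −4 overall charge gives an oxidation state of +2 for iron.
Iron is a group-8 element; Fe(II) is therefore d⁶.
The spin state decides the count: Nitro (N-bound nitrite) is a strong-field ligand (high in the spectrochemical series) for a first-row metal, so the complex is low-spin.
An octahedral low-spin d⁶ ion is t₂g⁶e_g⁰, giving 0 unpaired electrons.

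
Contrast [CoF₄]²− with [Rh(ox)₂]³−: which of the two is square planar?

[Rh(ox)₂]³−

For [CoF₄]²−: Ligand charges: each fluoride is −1. With an overall charge of −2 the cobalt centre must be in the +2 oxidation state. Co sits in group 9, so the d-electron count is 9 − 2 = 7. For a high-spin 3d d⁷ ion with weak-field ligands the small Δₜ gives little square-planar CFSE advantage, so four ligands adopt the sterically favoured tetrahedral geometry. → tetrahedral.
For [Rh(ox)₂]³−: Ligand charges: each oxalate is −2. With an overall charge of −3 the rhodium centre must be in the +1 oxidation state. Rhodium is a group-9 element; Rh(I) is therefore d⁸. A 4d d⁸ ion has a large crystal-field splitting; square planar leaves the high-energy d_{x²−y²} orbital empty and maximises CFSE. → square planar.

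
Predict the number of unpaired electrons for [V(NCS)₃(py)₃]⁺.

Each isothiocyanate is −1; pyridine is neutral; balancing the +1 overall charge requires V(IV).
Group 5 minus oxidation state 4 gives a d¹ configuration.
In an octahedral field the d¹ configuration is t₂g¹e_g⁰ (only one arrangement possible), giving 1 unpaired electron.

1 unpaired electron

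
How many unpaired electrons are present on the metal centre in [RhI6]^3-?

0

Ligand charges: each iodide is −1. With an overall charge of −3 the rhodium centre must be in the +3 oxidation state.
Group 9 minus oxidation state 3 gives a d⁶ configuration.
The spin state decides the count: a 4d ion has a large Δₒ and is invariably low-spin.
An octahedral low-spin d⁶ ion is t₂g⁶e_g⁰, giving 0 unpaired electrons.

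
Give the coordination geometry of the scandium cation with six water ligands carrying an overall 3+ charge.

octahedral

Ligand charges: water is neutral. With an overall charge of +3 the scandium centre must be in the +3 oxidation state.
Sc sits in group 3, so the d-electron count is 3 − 3 = 0.
With 6 monodentate ligands the coordination number is 6.
Six donors around a single metal centre give an octahedral coordination sphere.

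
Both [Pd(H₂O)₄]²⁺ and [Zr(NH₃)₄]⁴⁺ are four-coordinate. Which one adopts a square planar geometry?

For [Pd(H₂O)₄]²⁺: Ligand charges: water is neutral. With an overall charge of +2 the palladium centre must be in the +2 oxidation state. Group 10 minus oxidation state 2 gives a d⁸ configuration. A 4d d⁸ ion has a large crystal-field splitting; square planar leaves the high-energy d_{x²−y²} orbital empty and maximises CFSE. → square planar.
For [Zr(NH₃)₄]⁴⁺: Ammonia is neutral; balancing the +4 overall charge requires Zr(IV). Group 4 minus oxidation state 4 gives a d⁰ configuration. A d⁰ ion has no crystal-field stabilisation preference between square planar and tetrahedral, so four ligands adopt the sterically favoured tetrahedral geometry. → tetrahedral.

[Pd(H₂O)₄]²⁺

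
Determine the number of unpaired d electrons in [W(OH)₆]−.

1 unpaired electron

Ligand charges: each hydroxide is −1. With an overall charge of −1 the tungsten centre must be in the +5 oxidation state.
W sits in group 6, so the d-electron count is 6 − 5 = 1.
In an octahedral field the d¹ configuration is t₂g¹e_g⁰ (only one arrangement possible), giving 1 unpaired electron.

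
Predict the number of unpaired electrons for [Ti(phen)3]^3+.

1

Ligand charges: 1,10-phenanthroline is neutral. With an overall charge of +3 the titanium centre must be in the +3 oxidation state.
Titanium is a group-4 element; Ti(III) is therefore d¹.
Counting donor atoms: 3×1,10-phenanthroline (bidentate) → 6 donors. Coordination number = 6.
In an octahedral field the d¹ configuration is t₂g¹e_g⁰ (only one arrangement possible), giving 1 unpaired electron.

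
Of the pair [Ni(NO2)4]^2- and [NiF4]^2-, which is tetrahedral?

[NiF4]^2-

For [Ni(NO2)4]^2-: Ligand charges: each nitro (N-bound nitrite) is −1. With an overall charge of −2 the nickel centre must be in the +2 oxidation state. Group 10 minus oxidation state 2 gives a d⁸ configuration. Nitro (N-bound nitrite) is a strong-field ligand (high in the spectrochemical series). A 3d d⁸ ion with strong-field ligands gains enough CFSE to favour square planar over tetrahedral. → square planar.
For [NiF4]^2-: Ligand charges: each fluoride is −1. With an overall charge of −2 the nickel centre must be in the +2 oxidation state. Ni sits in group 10, so the d-electron count is 10 − 2 = 8. Fluoride is a weak-field ligand. With weak-field ligands the CFSE gain from square planar is small, so a 3d d⁸ ion takes the sterically preferred tetrahedral geometry. → tetrahedral.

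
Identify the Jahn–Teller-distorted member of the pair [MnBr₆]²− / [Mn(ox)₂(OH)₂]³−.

[MnBr₆]²−: Ligand charges: each bromide is −1. With an overall charge of −2 the manganese centre must be in the +4 oxidation state. Group 7 minus oxidation state 4 gives a d³ configuration. The d³ configuration leaves the e_g set evenly filled (or empty) — no strong Jahn–Teller driving force.
[Mn(ox)₂(OH)₂]³−: Ligand charges: each oxalate is −2; each hydroxide is −1. With an overall charge of −3 the manganese centre must be in the +3 oxidation state. Group 7 minus oxidation state 3 gives a d⁴ configuration. Hydroxide and oxalate are weak-field ligands for a first-row metal, so the complex is high-spin. The t₂g³e_g¹ (high-spin) configuration has an unevenly filled e_g set; the Jahn–Teller theorem predicts a tetragonal distortion (typically axial elongation) to lift the degeneracy.

[Mn(ox)₂(OH)₂]³−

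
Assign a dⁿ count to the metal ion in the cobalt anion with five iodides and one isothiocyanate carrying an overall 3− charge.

d⁶

Summing ligand charges against the −3 overall charge gives an oxidation state of +3 for cobalt.
Co sits in group 9, so the d-electron count is 9 − 3 = 6.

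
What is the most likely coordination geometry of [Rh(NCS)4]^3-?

square planar

Ligand charges: each isothiocyanate is −1. With an overall charge of −3 the rhodium centre must be in the +1 oxidation state.
Rh sits in group 9, so the d-electron count is 9 − 1 = 8.
With 4 monodentate ligands the coordination number is 4.
A 4d d⁸ ion has a large crystal-field splitting; square planar leaves the high-energy d_{x²−y²} orbital empty and maximises CFSE.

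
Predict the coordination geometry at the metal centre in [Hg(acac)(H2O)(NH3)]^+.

tetrahedral

Each acetylacetonate is −1; water is neutral; ammonia is neutral; balancing the +1 overall charge requires Hg(II).
Group 12 minus oxidation state 2 gives a d¹⁰ configuration.
Counting donor atoms: 1×acetylacetonate (bidentate) → 2 donors; 1×water (monodentate) → 1 donor; 1×ammonia (monodentate) → 1 donor. Coordination number = 4.
A d¹⁰ ion has no crystal-field stabilisation preference between square planar and tetrahedral, so four ligands adopt the sterically favoured tetrahedral geometry.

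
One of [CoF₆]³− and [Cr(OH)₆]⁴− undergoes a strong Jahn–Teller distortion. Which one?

[CoF₆]³−: Each fluoride is −1; balancing the −3 overall charge requires Co(III). Co sits in group 9, so the d-electron count is 9 − 3 = 6. Fluoride is the one ligand weak enough to leave Co(III) high-spin — [CoF₆]³⁻ is the classic exception. The d⁶ configuration leaves the e_g set evenly filled (or empty) — no strong Jahn–Teller driving force.
[Cr(OH)₆]⁴−: Each hydroxide is −1; balancing the −4 overall charge requires Cr(II). Chromium is a group-6 element; Cr(II) is therefore d⁴. Hydroxide is a weak-field ligand for a first-row metal, so the complex is high-spin. The t₂g³e_g¹ (high-spin) configuration has an unevenly filled e_g set; the Jahn–Teller theorem predicts a tetragonal distortion (typically axial elongation) to lift the degeneracy.

[Cr(OH)₆]⁴−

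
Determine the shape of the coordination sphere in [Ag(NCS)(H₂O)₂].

Each isothiocyanate is −1; water is neutral; balancing the 0 overall charge requires Ag(I).
Silver is a group-11 element; Ag(I) is therefore d¹⁰.
With 3 monodentate ligands the coordination number is 3.
Three ligands around a d¹⁰ centre minimise repulsion in a trigonal-planar arrangement.

trigonal planar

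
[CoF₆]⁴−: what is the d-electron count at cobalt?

d⁷

Each fluoride is −1; balancing the −4 overall charge requires Co(II).
Cobalt is a group-9 element; Co(II) is therefore d⁷.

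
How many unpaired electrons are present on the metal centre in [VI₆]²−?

Each iodide is −1; balancing the −2 overall charge requires V(IV).
Group 5 minus oxidation state 4 gives a d¹ configuration.
In an octahedral field the d¹ configuration is t₂g¹e_g⁰ (only one arrangement possible), giving 1 unpaired electron.

1 unpaired electron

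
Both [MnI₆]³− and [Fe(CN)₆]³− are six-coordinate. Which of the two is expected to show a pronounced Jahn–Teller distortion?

[MnI₆]³−

[MnI₆]³−: Ligand charges: each iodide is −1. With an overall charge of −3 the manganese centre must be in the +3 oxidation state. Group 7 minus oxidation state 3 gives a d⁴ configuration. Iodide is a weak-field ligand for a first-row metal, so the complex is high-spin. The t₂g³e_g¹ (high-spin) configuration has an unevenly filled e_g set; the Jahn–Teller theorem predicts a tetragonal distortion (typically axial elongation) to lift the degeneracy.
[Fe(CN)₆]³−: Ligand charges: each cyanide is −1. With an overall charge of −3 the iron centre must be in the +3 oxidation state. Iron is a group-8 element; Fe(III) is therefore d⁵. Cyanide is a strong-field ligand (high in the spectrochemical series) for a first-row metal, so the complex is low-spin. The d⁵ configuration leaves the e_g set evenly filled (or empty) — no strong Jahn–Teller driving force.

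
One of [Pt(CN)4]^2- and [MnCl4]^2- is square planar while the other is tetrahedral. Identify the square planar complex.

[Pt(CN)4]^2-

For [Pt(CN)4]^2-: Each cyanide is −1; balancing the −2 overall charge requires Pt(II). Platinum is a group-10 element; Pt(II) is therefore d⁸. A 5d d⁸ ion has a large crystal-field splitting; square planar leaves the high-energy d_{x²−y²} orbital empty and maximises CFSE. → square planar.
For [MnCl4]^2-: Ligand charges: each chloride is −1. With an overall charge of −2 the manganese centre must be in the +2 oxidation state. Manganese is a group-7 element; Mn(II) is therefore d⁵. A high-spin d⁵ ion has zero CFSE in either geometry, so four ligands adopt the sterically favoured tetrahedral geometry. → tetrahedral.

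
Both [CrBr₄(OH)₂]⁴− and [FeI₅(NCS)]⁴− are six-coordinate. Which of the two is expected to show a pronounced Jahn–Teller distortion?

[CrBr₄(OH)₂]⁴−: Each bromide is −1; each hydroxide is −1; balancing the −4 overall charge requires Cr(II). Group 6 minus oxidation state 2 gives a d⁴ configuration. Bromide and hydroxide are weak-field ligands for a first-row metal, so the complex is high-spin. The t₂g³e_g¹ (high-spin) configuration has an unevenly filled e_g set; the Jahn–Teller theorem predicts a tetragonal distortion (typically axial elongation) to lift the degeneracy.
[FeI₅(NCS)]⁴−: Ligand charges: each iodide is −1; each isothiocyanate is −1. With an overall charge of −4 the iron centre must be in the +2 oxidation state. Group 8 minus oxidation state 2 gives a d⁶ configuration. Iodide and isothiocyanate are weak-field ligands for a first-row metal, so the complex is high-spin. The d⁶ configuration leaves the e_g set evenly filled (or empty) — no strong Jahn–Teller driving force.

[CrBr₄(OH)₂]⁴−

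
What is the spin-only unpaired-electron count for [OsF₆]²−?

2 unpaired electrons

Summing ligand charges against the −2 overall charge gives an oxidation state of +4 for osmium.
Osmium is a group-8 element; Os(IV) is therefore d⁴.
The spin state decides the count: a 5d ion has a large Δₒ and is invariably low-spin.
An octahedral low-spin d⁴ ion is t₂g⁴e_g⁰, giving 2 unpaired electrons.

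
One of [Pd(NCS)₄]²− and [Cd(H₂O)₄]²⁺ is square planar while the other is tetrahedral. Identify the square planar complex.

[Pd(NCS)₄]²−

For [Pd(NCS)₄]²−: Each isothiocyanate is −1; balancing the −2 overall charge requires Pd(II). Group 10 minus oxidation state 2 gives a d⁸ configuration. A 4d d⁸ ion has a large crystal-field splitting; square planar leaves the high-energy d_{x²−y²} orbital empty and maximises CFSE. → square planar.
For [Cd(H₂O)₄]²⁺: Ligand charges: water is neutral. With an overall charge of +2 the cadmium centre must be in the +2 oxidation state. Cadmium is a group-12 element; Cd(II) is therefore d¹⁰. A d¹⁰ ion has no crystal-field stabilisation preference between square planar and tetrahedral, so four ligands adopt the sterically favoured tetrahedral geometry. → tetrahedral.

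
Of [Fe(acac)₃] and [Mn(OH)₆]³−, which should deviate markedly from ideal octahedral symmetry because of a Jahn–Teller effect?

[Mn(OH)₆]³−

[Fe(acac)₃]: Each acetylacetonate is −1; balancing the 0 overall charge requires Fe(III). Fe sits in group 8, so the d-electron count is 8 − 3 = 5. Acetylacetonate is a weak-field ligand for a first-row metal, so the complex is high-spin. The d⁵ configuration leaves the e_g set evenly filled (or empty) — no strong Jahn–Teller driving force.
[Mn(OH)₆]³−: Each hydroxide is −1; balancing the −3 overall charge requires Mn(III). Group 7 minus oxidation state 3 gives a d⁴ configuration. Hydroxide is a weak-field ligand for a first-row metal, so the complex is high-spin. The t₂g³e_g¹ (high-spin) configuration has an unevenly filled e_g set; the Jahn–Teller theorem predicts a tetragonal distortion (typically axial elongation) to lift the degeneracy.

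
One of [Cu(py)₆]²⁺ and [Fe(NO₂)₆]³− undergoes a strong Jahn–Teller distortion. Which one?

[Cu(py)₆]²⁺

[Cu(py)₆]²⁺: Pyridine is neutral; balancing the +2 overall charge requires Cu(II). Group 11 minus oxidation state 2 gives a d⁹ configuration. The t₂g⁶e_g³ configuration has an unevenly filled e_g set; the Jahn–Teller theorem predicts a tetragonal distortion (typically axial elongation) to lift the degeneracy.
[Fe(NO₂)₆]³−: Ligand charges: each nitro (N-bound nitrite) is −1. With an overall charge of −3 the iron centre must be in the +3 oxidation state. Fe sits in group 8, so the d-electron count is 8 − 3 = 5. Nitro (N-bound nitrite) is a strong-field ligand (high in the spectrochemical series) for a first-row metal, so the complex is low-spin. The d⁵ configuration leaves the e_g set evenly filled (or empty) — no strong Jahn–Teller driving force.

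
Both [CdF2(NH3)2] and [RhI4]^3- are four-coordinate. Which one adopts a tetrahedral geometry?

For [CdF2(NH3)2]: Each fluoride is −1; ammonia is neutral; balancing the 0 overall charge requires Cd(II). Cd sits in group 12, so the d-electron count is 12 − 2 = 10. A d¹⁰ ion has no crystal-field stabilisation preference between square planar and tetrahedral, so four ligands adopt the sterically favoured tetrahedral geometry. → tetrahedral.
For [RhI4]^3-: Each iodide is −1; balancing the −3 overall charge requires Rh(I). Rhodium is a group-9 element; Rh(I) is therefore d⁸. A 4d d⁸ ion has a large crystal-field splitting; square planar leaves the high-energy d_{x²−y²} orbital empty and maximises CFSE. → square planar.

[CdF2(NH3)2]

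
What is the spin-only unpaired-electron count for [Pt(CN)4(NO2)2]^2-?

Summing ligand charges against the −2 overall charge gives an oxidation state of +4 for platinum.
Group 10 minus oxidation state 4 gives a d⁶ configuration.
The spin state decides the count: a 5d ion has a large Δₒ and is invariably low-spin.
An octahedral low-spin d⁶ ion is t₂g⁶e_g⁰, giving 0 unpaired electrons.

0 unpaired electrons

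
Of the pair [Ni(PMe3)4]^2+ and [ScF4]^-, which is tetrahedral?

[ScF4]^-

For [Ni(PMe3)4]^2+: Ligand charges: trimethylphosphine is neutral. With an overall charge of +2 the nickel centre must be in the +2 oxidation state. Group 10 minus oxidation state 2 gives a d⁸ configuration. Trimethylphosphine is a strong-field ligand (high in the spectrochemical series). A 3d d⁸ ion with strong-field ligands gains enough CFSE to favour square planar over tetrahedral. → square planar.
For [ScF4]^-: Each fluoride is −1; balancing the −1 overall charge requires Sc(III). Group 3 minus oxidation state 3 gives a d⁰ configuration. A d⁰ ion has no crystal-field stabilisation preference between square planar and tetrahedral, so four ligands adopt the sterically favoured tetrahedral geometry. → tetrahedral.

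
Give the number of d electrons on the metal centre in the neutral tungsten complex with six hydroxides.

Ligand charges: each hydroxide is −1. With an overall charge of 0 the tungsten centre must be in the +6 oxidation state.
W sits in group 6, so the d-electron count is 6 − 6 = 0.

d⁰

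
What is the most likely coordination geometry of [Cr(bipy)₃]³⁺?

octahedral

Ligand charges: 2,2′-bipyridine is neutral. With an overall charge of +3 the chromium centre must be in the +3 oxidation state.
Cr sits in group 6, so the d-electron count is 6 − 3 = 3.
Counting donor atoms: 3×2,2′-bipyridine (bidentate) → 6 donors. Coordination number = 6.
Six donors around a single metal centre give an octahedral coordination sphere.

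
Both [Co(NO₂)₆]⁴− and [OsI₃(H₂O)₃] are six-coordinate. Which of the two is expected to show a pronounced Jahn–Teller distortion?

[Co(NO₂)₆]⁴−: Ligand charges: each nitro (N-bound nitrite) is −1. With an overall charge of −4 the cobalt centre must be in the +2 oxidation state. Co sits in group 9, so the d-electron count is 9 − 2 = 7. Nitro (N-bound nitrite) is a strong-field ligand (high in the spectrochemical series) for a first-row metal, so the complex is low-spin. The t₂g⁶e_g¹ (low-spin) configuration has an unevenly filled e_g set; the Jahn–Teller theorem predicts a tetragonal distortion (typically axial elongation) to lift the degeneracy.
[OsI₃(H₂O)₃]: Summing ligand charges against the 0 overall charge gives an oxidation state of +3 for osmium. Os sits in group 8, so the d-electron count is 8 − 3 = 5. A 5d ion has a large Δₒ and is invariably low-spin. The d⁵ configuration leaves the e_g set evenly filled (or empty) — no strong Jahn–Teller driving force.

[Co(NO₂)₆]⁴−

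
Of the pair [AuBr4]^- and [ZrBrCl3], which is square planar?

[AuBr4]^-

For [AuBr4]^-: Each bromide is −1; balancing the −1 overall charge requires Au(III). Group 11 minus oxidation state 3 gives a d⁸ configuration. A 5d d⁸ ion has a large crystal-field splitting; square planar leaves the high-energy d_{x²−y²} orbital empty and maximises CFSE. → square planar.
For [ZrBrCl3]: Ligand charges: each bromide is −1; each chloride is −1. With an overall charge of 0 the zirconium centre must be in the +4 oxidation state. Zirconium is a group-4 element; Zr(IV) is therefore d⁰. A d⁰ ion has no crystal-field stabilisation preference between square planar and tetrahedral, so four ligands adopt the sterically favoured tetrahedral geometry. → tetrahedral.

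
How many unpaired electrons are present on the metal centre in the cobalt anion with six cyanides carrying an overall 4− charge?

1

Ligand charges: each cyanide is −1. With an overall charge of −4 the cobalt centre must be in the +2 oxidation state.
Group 9 minus oxidation state 2 gives a d⁷ configuration.
The spin state decides the count: Cyanide is a strong-field ligand (high in the spectrochemical series) for a first-row metal, so the complex is low-spin.
An octahedral low-spin d⁷ ion is t₂g⁶e_g¹, giving 1 unpaired electron.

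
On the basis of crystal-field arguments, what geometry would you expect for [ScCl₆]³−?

octahedral

Summing ligand charges against the −3 overall charge gives an oxidation state of +3 for scandium.
Scandium is a group-3 element; Sc(III) is therefore d⁰.
Coordination number: 6.
Six donors around a single metal centre give an octahedral coordination sphere.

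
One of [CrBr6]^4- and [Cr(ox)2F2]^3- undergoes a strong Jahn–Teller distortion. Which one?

[CrBr6]^4-: Summing ligand charges against the −4 overall charge gives an oxidation state of +2 for chromium. Cr sits in group 6, so the d-electron count is 6 − 2 = 4. Bromide is a weak-field ligand for a first-row metal, so the complex is high-spin. The t₂g³e_g¹ (high-spin) configuration has an unevenly filled e_g set; the Jahn–Teller theorem predicts a tetragonal distortion (typically axial elongation) to lift the degeneracy.
[Cr(ox)2F2]^3-: Each oxalate is −2; each fluoride is −1; balancing the −3 overall charge requires Cr(III). Cr sits in group 6, so the d-electron count is 6 − 3 = 3. The d³ configuration leaves the e_g set evenly filled (or empty) — no strong Jahn–Teller driving force.

[CrBr6]^4-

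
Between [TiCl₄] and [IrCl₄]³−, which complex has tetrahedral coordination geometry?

For [TiCl₄]: Summing ligand charges against the 0 overall charge gives an oxidation state of +4 for titanium. Group 4 minus oxidation state 4 gives a d⁰ configuration. A d⁰ ion has no crystal-field stabilisation preference between square planar and tetrahedral, so four ligands adopt the sterically favoured tetrahedral geometry. → tetrahedral.
For [IrCl₄]³−: Ligand charges: each chloride is −1. With an overall charge of −3 the iridium centre must be in the +1 oxidation state. Ir sits in group 9, so the d-electron count is 9 − 1 = 8. A 5d d⁸ ion has a large crystal-field splitting; square planar leaves the high-energy d_{x²−y²} orbital empty and maximises CFSE. → square planar.

[TiCl₄]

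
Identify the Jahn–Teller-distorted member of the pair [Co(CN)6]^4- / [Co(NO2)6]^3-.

[Co(CN)6]^4-: Ligand charges: each cyanide is −1. With an overall charge of −4 the cobalt centre must be in the +2 oxidation state. Cobalt is a group-9 element; Co(II) is therefore d⁷. Cyanide is a strong-field ligand (high in the spectrochemical series) for a first-row metal, so the complex is low-spin. The t₂g⁶e_g¹ (low-spin) configuration has an unevenly filled e_g set; the Jahn–Teller theorem predicts a tetragonal distortion (typically axial elongation) to lift the degeneracy.
[Co(NO2)6]^3-: Each nitro (N-bound nitrite) is −1; balancing the −3 overall charge requires Co(III). Co sits in group 9, so the d-electron count is 9 − 3 = 6. Co(III) has an exceptionally large octahedral splitting and is low-spin with essentially every ligand except fluoride. The d⁶ configuration leaves the e_g set evenly filled (or empty) — no strong Jahn–Teller driving force.

[Co(CN)6]^4-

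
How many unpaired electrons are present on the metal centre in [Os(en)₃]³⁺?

Summing ligand charges against the +3 overall charge gives an oxidation state of +3 for osmium.
Os sits in group 8, so the d-electron count is 8 − 3 = 5.
Counting donor atoms: 3×ethylenediamine (bidentate) → 6 donors. Coordination number = 6.
The spin state decides the count: a 5d ion has a large Δₒ and is invariably low-spin.
An octahedral low-spin d⁵ ion is t₂g⁵e_g⁰, giving 1 unpaired electron.

1 unpaired electron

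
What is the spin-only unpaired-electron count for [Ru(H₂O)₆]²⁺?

0

Ligand charges: water is neutral. With an overall charge of +2 the ruthenium centre must be in the +2 oxidation state.
Ruthenium is a group-8 element; Ru(II) is therefore d⁶.
The spin state decides the count: a 4d ion has a large Δₒ and is invariably low-spin.
An octahedral low-spin d⁶ ion is t₂g⁶e_g⁰, giving 0 unpaired electrons.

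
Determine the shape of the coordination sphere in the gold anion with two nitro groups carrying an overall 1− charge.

Ligand charges: each nitro (N-bound nitrite) is −1. With an overall charge of −1 the gold centre must be in the +1 oxidation state.
Group 11 minus oxidation state 1 gives a d¹⁰ configuration.
With 2 monodentate ligands the coordination number is 2.
A d¹⁰ ion with only two ligands adopts a linear arrangement (sp hybridisation; no CFSE preference).

linear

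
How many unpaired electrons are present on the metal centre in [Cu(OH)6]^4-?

1

Ligand charges: each hydroxide is −1. With an overall charge of −4 the copper centre must be in the +2 oxidation state.
Copper is a group-11 element; Cu(II) is therefore d⁹.
In an octahedral field the d⁹ configuration is t₂g⁶e_g³ (only one arrangement possible), giving 1 unpaired electron.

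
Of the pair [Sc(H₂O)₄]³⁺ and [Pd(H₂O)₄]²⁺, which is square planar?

[Pd(H₂O)₄]²⁺

For [Sc(H₂O)₄]³⁺: Water is neutral; balancing the +3 overall charge requires Sc(III). Sc sits in group 3, so the d-electron count is 3 − 3 = 0. A d⁰ ion has no crystal-field stabilisation preference between square planar and tetrahedral, so four ligands adopt the sterically favoured tetrahedral geometry. → tetrahedral.
For [Pd(H₂O)₄]²⁺: Ligand charges: water is neutral. With an overall charge of +2 the palladium centre must be in the +2 oxidation state. Group 10 minus oxidation state 2 gives a d⁸ configuration. A 4d d⁸ ion has a large crystal-field splitting; square planar leaves the high-energy d_{x²−y²} orbital empty and maximises CFSE. → square planar.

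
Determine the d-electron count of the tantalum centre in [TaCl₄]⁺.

Summing ligand charges against the +1 overall charge gives an oxidation state of +5 for tantalum.
Ta sits in group 5, so the d-electron count is 5 − 5 = 0.

d0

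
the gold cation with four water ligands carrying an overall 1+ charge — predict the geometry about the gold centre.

Water is neutral; balancing the +1 overall charge requires Au(I).
Au sits in group 11, so the d-electron count is 11 − 1 = 10.
With 4 monodentate ligands the coordination number is 4.
A d¹⁰ ion has no crystal-field stabilisation preference between square planar and tetrahedral, so four ligands adopt the sterically favoured tetrahedral geometry.

tetrahedral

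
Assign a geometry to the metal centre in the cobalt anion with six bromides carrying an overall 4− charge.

Each bromide is −1; balancing the −4 overall charge requires Co(II).
Co sits in group 9, so the d-electron count is 9 − 2 = 7.
With 6 monodentate ligands the coordination number is 6.
Six donors around a single metal centre give an octahedral coordination sphere.

octahedral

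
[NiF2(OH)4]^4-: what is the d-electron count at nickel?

d⁸

Summing ligand charges against the −4 overall charge gives an oxidation state of +2 for nickel.
Nickel is a group-10 element; Ni(II) is therefore d⁸.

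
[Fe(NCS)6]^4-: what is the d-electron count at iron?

Summing ligand charges against the −4 overall charge gives an oxidation state of +2 for iron.
Fe sits in group 8, so the d-electron count is 8 − 2 = 6.

d6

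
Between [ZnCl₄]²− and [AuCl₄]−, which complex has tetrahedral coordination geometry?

[ZnCl₄]²−

For [ZnCl₄]²−: Summing ligand charges against the −2 overall charge gives an oxidation state of +2 for zinc. Zinc is a group-12 element; Zn(II) is therefore d¹⁰. A d¹⁰ ion has no crystal-field stabilisation preference between square planar and tetrahedral, so four ligands adopt the sterically favoured tetrahedral geometry. → tetrahedral.
For [AuCl₄]−: Ligand charges: each chloride is −1. With an overall charge of −1 the gold centre must be in the +3 oxidation state. Au sits in group 11, so the d-electron count is 11 − 3 = 8. A 5d d⁸ ion has a large crystal-field splitting; square planar leaves the high-energy d_{x²−y²} orbital empty and maximises CFSE. → square planar.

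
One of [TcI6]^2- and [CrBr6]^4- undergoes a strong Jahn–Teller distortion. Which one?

[CrBr6]^4-

[TcI6]^2-: Summing ligand charges against the −2 overall charge gives an oxidation state of +4 for technetium. Technetium is a group-7 element; Tc(IV) is therefore d³. The d³ configuration leaves the e_g set evenly filled (or empty) — no strong Jahn–Teller driving force.
[CrBr6]^4-: Each bromide is −1; balancing the −4 overall charge requires Cr(II). Cr sits in group 6, so the d-electron count is 6 − 2 = 4. Bromide is a weak-field ligand for a first-row metal, so the complex is high-spin. The t₂g³e_g¹ (high-spin) configuration has an unevenly filled e_g set; the Jahn–Teller theorem predicts a tetragonal distortion (typically axial elongation) to lift the degeneracy.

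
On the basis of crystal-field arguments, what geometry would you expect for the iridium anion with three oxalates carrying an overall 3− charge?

Summing ligand charges against the −3 overall charge gives an oxidation state of +3 for iridium.
Iridium is a group-9 element; Ir(III) is therefore d⁶.
Counting donor atoms: 3×oxalate (bidentate) → 6 donors. Coordination number = 6.
Six donors around a single metal centre give an octahedral coordination sphere.

octahedral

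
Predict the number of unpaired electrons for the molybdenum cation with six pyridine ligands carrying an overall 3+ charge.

3 unpaired electrons

Ligand charges: pyridine is neutral. With an overall charge of +3 the molybdenum centre must be in the +3 oxidation state.
Mo sits in group 6, so the d-electron count is 6 − 3 = 3.
In an octahedral field the d³ configuration is t₂g³e_g⁰ (only one arrangement possible), giving 3 unpaired electrons.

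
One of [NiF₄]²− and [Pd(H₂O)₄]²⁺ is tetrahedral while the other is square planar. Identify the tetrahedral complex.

For [NiF₄]²−: Ligand charges: each fluoride is −1. With an overall charge of −2 the nickel centre must be in the +2 oxidation state. Ni sits in group 10, so the d-electron count is 10 − 2 = 8. Fluoride is a weak-field ligand. With weak-field ligands the CFSE gain from square planar is small, so a 3d d⁸ ion takes the sterically preferred tetrahedral geometry. → tetrahedral.
For [Pd(H₂O)₄]²⁺: Water is neutral; balancing the +2 overall charge requires Pd(II). Palladium is a group-10 element; Pd(II) is therefore d⁸. A 4d d⁸ ion has a large crystal-field splitting; square planar leaves the high-energy d_{x²−y²} orbital empty and maximises CFSE. → square planar.

[NiF₄]²−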